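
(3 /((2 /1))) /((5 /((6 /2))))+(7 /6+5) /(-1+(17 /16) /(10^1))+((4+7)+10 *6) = 65.00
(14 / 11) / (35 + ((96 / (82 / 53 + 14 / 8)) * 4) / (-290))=472990 / 12857977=0.04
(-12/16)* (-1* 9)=27/4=6.75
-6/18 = -1/3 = -0.33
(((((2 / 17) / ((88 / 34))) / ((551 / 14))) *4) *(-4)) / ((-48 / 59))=413 / 18183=0.02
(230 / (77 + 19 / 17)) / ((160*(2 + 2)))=391 / 84992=0.00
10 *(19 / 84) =95 / 42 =2.26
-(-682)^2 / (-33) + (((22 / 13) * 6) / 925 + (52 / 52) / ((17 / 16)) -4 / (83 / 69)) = 717323458556 / 50901825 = 14092.29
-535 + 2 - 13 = -546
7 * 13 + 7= 98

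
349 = 349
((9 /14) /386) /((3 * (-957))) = -1 /1723876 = -0.00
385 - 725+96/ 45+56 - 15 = -4453/ 15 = -296.87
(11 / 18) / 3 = 11 / 54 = 0.20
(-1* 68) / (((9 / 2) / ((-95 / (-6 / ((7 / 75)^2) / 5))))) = -63308 / 6075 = -10.42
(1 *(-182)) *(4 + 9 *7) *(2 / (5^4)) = -24388 / 625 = -39.02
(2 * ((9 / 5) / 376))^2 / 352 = 0.00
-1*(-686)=686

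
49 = 49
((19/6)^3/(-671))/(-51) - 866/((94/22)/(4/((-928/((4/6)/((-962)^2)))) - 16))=944877038392326761/291368413345581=3242.89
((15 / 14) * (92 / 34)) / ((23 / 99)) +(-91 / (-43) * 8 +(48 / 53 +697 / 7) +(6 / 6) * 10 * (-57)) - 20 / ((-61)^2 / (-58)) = -443821257952 / 1009138921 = -439.80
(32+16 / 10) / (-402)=-28 / 335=-0.08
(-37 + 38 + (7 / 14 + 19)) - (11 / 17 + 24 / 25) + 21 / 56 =65511 / 3400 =19.27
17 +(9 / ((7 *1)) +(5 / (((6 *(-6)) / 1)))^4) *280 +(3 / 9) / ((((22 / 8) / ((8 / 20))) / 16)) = 4363515797 / 11547360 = 377.88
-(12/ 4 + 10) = -13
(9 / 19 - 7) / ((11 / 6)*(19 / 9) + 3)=-6696 / 7049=-0.95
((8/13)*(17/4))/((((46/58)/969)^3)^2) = 16742085933600075881586832434/1924466557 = 8699598271896639605.56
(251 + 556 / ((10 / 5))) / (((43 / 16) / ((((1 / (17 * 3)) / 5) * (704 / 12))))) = 1489664 / 32895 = 45.29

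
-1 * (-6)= 6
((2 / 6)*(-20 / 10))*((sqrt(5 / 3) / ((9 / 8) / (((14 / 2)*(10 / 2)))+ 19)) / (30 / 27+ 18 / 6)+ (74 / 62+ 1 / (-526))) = -6477 / 8153-560*sqrt(15) / 197173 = -0.81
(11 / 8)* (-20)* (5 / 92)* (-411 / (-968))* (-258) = 1325475 / 8096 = 163.72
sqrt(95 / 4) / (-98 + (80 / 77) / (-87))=-0.05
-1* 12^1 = -12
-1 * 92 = -92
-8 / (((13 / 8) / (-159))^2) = -12943872 / 169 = -76590.96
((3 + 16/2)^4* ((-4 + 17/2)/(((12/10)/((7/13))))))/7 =219615/52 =4223.37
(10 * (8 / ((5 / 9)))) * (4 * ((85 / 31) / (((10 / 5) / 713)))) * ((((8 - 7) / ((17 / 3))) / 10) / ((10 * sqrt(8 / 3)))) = 608.45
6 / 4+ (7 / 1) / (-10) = 4 / 5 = 0.80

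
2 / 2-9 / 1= -8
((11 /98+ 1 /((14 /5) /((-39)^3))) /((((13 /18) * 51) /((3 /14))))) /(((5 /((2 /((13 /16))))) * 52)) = -74741544 /64053535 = -1.17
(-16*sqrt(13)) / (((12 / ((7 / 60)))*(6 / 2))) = -7*sqrt(13) / 135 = -0.19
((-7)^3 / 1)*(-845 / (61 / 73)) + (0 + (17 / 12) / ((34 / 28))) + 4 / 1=126949621 / 366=346856.89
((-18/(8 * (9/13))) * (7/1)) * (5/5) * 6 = -273/2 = -136.50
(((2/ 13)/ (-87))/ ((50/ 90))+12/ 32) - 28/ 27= -270851/ 407160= -0.67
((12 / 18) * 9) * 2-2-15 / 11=95 / 11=8.64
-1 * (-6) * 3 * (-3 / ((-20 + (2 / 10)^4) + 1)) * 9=50625 / 1979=25.58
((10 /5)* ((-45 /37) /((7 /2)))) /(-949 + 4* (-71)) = 0.00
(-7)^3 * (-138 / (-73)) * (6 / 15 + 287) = -68018958 / 365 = -186353.31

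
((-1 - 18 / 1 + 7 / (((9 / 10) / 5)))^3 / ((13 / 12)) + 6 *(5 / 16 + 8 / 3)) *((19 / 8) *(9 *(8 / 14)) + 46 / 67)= 2226373261085 / 23705136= 93919.45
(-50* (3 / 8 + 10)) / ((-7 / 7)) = 2075 / 4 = 518.75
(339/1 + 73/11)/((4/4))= 3802/11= 345.64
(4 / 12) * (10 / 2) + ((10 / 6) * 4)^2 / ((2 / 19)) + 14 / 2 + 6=3932 / 9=436.89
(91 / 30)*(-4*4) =-728 / 15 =-48.53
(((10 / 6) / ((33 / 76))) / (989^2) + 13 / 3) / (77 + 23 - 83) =419614289 / 1646177643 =0.25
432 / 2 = 216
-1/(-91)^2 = -1/8281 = -0.00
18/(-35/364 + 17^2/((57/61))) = 53352/916423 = 0.06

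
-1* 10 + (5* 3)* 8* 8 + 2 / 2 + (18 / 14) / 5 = 33294 / 35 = 951.26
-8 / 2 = -4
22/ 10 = 11/ 5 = 2.20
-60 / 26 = -30 / 13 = -2.31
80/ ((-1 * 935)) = -16/ 187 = -0.09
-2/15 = -0.13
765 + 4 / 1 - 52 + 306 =1023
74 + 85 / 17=79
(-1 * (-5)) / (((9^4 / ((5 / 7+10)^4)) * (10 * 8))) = 390625 / 3111696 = 0.13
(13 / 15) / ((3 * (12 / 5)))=0.12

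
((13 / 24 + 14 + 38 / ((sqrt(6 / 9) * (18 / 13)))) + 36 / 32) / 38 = 47 / 114 + 13 * sqrt(6) / 36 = 1.30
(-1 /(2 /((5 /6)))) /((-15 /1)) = 1 /36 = 0.03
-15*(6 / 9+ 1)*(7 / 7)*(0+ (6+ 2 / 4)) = -325 / 2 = -162.50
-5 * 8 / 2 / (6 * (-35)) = 2 / 21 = 0.10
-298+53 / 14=-4119 / 14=-294.21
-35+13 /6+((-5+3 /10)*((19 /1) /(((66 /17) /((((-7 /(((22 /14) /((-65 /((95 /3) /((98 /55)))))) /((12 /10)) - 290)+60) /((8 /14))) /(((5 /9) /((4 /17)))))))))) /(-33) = -1543189442723 /845961245250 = -1.824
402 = 402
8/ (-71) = -8/ 71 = -0.11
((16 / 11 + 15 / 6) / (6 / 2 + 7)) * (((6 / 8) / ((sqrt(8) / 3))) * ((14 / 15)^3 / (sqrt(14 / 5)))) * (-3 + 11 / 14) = -6293 * sqrt(35) / 110000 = -0.34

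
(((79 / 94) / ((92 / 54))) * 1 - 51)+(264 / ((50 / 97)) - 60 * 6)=10988721 / 108100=101.65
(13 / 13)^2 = 1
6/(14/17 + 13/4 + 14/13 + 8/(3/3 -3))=1768/339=5.22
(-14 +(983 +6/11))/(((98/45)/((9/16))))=250.42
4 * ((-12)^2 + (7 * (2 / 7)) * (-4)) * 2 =1088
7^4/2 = 2401/2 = 1200.50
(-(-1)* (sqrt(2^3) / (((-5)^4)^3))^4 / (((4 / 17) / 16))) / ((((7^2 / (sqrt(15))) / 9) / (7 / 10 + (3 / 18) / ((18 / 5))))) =438464* sqrt(15) / 2611244553918368183076381683349609375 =0.00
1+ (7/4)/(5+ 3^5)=999/992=1.01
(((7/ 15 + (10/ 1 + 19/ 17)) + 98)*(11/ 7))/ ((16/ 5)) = 5489/ 102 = 53.81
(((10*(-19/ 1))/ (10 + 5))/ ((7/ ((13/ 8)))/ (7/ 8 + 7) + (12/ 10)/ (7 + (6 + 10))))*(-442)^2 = -16647943260/ 4031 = -4129978.48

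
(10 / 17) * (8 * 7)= 32.94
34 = 34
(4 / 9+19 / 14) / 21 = 227 / 2646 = 0.09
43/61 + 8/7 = 789/427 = 1.85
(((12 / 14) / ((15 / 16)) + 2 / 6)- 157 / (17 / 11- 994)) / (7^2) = 537154 / 18722655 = 0.03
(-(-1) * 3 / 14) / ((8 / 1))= 3 / 112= 0.03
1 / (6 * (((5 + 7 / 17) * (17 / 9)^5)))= 19683 / 15367864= 0.00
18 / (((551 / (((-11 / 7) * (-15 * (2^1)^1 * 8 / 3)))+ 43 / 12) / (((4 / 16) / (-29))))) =-11880 / 609899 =-0.02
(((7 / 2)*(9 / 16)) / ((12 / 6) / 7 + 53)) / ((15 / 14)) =1029 / 29840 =0.03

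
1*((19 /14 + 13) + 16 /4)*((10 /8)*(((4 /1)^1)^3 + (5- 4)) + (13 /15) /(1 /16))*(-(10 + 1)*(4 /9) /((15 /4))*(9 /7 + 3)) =-64534756 /6615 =-9755.82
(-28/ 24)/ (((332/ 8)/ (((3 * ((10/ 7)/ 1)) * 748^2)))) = -5595040/ 83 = -67410.12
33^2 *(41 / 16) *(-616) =-3437973 / 2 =-1718986.50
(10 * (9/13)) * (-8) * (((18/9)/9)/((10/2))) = -32/13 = -2.46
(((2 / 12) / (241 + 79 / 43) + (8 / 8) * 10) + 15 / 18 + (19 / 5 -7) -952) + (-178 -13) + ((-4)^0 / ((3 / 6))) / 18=-1135.25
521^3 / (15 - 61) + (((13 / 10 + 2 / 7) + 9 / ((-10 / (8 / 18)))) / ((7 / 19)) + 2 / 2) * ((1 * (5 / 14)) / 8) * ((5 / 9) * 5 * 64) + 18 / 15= -727601607841 / 236670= -3074329.69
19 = 19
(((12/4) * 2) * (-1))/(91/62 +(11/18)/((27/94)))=-1.67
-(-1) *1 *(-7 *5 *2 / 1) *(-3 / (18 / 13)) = 455 / 3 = 151.67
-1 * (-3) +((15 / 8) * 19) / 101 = 2709 / 808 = 3.35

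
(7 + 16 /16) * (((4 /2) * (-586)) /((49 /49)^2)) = -9376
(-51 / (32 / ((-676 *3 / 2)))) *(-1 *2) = -25857 / 8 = -3232.12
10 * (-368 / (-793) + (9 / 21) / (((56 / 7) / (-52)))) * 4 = -515500 / 5551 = -92.87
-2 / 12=-0.17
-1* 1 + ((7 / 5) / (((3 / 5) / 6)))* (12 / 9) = 53 / 3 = 17.67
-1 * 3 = -3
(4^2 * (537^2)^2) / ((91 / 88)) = 1286644018315.25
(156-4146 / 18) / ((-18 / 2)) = 223 / 27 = 8.26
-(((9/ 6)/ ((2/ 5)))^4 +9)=-52929/ 256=-206.75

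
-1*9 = -9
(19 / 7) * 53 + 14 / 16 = 8105 / 56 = 144.73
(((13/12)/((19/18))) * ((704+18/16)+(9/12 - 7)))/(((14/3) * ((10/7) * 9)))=11.95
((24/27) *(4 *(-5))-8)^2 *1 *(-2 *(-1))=107648/81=1328.99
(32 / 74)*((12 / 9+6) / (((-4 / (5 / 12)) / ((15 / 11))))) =-50 / 111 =-0.45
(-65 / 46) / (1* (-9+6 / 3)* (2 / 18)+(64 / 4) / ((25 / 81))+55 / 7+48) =-102375 / 7746308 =-0.01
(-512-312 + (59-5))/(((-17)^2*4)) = -385/578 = -0.67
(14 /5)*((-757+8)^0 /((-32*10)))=-0.01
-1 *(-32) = 32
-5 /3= -1.67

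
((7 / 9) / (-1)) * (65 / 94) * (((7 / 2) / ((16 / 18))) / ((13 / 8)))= -1.30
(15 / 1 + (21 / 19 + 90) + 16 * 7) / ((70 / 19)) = 296 / 5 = 59.20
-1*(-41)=41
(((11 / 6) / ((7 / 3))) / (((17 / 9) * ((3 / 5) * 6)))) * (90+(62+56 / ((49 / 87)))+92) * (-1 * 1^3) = -39.68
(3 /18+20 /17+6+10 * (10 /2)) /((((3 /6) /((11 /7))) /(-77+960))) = 56811337 /357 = 159135.40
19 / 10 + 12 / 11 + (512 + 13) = 58079 / 110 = 527.99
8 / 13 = 0.62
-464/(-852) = 116/213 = 0.54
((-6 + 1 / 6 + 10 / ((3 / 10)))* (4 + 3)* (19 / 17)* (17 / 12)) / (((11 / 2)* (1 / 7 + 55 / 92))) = 74.82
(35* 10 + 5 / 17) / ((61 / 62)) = 369210 / 1037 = 356.04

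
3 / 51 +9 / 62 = 215 / 1054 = 0.20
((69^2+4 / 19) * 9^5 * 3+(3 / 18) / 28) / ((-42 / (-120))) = 13461209211335 / 5586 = 2409811888.89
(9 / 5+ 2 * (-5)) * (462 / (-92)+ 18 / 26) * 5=106149 / 598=177.51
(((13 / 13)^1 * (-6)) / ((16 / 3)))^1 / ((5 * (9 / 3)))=-3 / 40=-0.08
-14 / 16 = -7 / 8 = -0.88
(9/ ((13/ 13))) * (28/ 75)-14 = -266/ 25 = -10.64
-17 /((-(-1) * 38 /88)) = -748 /19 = -39.37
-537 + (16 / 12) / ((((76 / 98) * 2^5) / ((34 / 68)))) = -979439 / 1824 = -536.97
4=4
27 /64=0.42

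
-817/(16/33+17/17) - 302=-41759/49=-852.22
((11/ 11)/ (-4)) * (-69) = 17.25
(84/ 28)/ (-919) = -3/ 919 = -0.00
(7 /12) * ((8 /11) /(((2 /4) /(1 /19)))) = 28 /627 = 0.04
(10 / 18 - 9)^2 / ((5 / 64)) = 369664 / 405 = 912.75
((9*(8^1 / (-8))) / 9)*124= -124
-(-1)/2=1/2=0.50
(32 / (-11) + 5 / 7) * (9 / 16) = -1521 / 1232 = -1.23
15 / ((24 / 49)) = 245 / 8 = 30.62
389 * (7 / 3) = 2723 / 3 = 907.67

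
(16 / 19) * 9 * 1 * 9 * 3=3888 / 19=204.63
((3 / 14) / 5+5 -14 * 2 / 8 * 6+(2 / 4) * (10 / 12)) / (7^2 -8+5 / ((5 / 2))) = -6527 / 18060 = -0.36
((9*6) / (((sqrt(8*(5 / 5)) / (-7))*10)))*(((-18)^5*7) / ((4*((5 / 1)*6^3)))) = 2893401*sqrt(2) / 100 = 40918.87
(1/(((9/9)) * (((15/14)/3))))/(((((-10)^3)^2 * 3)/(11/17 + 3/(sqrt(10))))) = 77/127500000 + 7 * sqrt(10)/25000000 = 0.00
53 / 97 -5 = -432 / 97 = -4.45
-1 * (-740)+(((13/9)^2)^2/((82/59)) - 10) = 394426559/538002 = 733.13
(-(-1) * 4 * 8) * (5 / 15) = 32 / 3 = 10.67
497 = 497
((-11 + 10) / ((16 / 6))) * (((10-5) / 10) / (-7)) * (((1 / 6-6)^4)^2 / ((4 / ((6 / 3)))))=321696484375 / 17915904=17955.92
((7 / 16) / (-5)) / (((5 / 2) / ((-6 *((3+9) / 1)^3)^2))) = -94058496 / 25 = -3762339.84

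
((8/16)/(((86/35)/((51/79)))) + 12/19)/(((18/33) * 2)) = 722227/1032688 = 0.70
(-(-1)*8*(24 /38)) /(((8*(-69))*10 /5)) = -2 /437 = -0.00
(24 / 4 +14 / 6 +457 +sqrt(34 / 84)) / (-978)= -698 / 1467-sqrt(714) / 41076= -0.48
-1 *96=-96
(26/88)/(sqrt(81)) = 13/396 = 0.03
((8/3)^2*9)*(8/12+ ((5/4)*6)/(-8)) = -52/3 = -17.33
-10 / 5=-2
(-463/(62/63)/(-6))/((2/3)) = 29169/248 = 117.62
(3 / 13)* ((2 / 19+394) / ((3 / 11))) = 6336 / 19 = 333.47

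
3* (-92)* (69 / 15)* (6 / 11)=-38088 / 55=-692.51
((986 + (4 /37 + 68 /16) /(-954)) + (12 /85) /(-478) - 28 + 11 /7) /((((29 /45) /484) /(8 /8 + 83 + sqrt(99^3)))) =13987390011908346 /231058747 + 692375805589463127 * sqrt(11) /3234822458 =770420711.98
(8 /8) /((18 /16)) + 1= 17 /9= 1.89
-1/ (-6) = 1/ 6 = 0.17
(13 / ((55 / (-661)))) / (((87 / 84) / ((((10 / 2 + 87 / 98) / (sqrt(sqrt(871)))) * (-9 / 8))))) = 3432573 * 871^(3 / 4) / 2992220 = 183.92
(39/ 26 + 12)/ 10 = 27/ 20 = 1.35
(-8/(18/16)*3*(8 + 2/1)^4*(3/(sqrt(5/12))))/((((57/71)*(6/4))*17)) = -36352000*sqrt(15)/2907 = -48431.61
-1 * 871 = -871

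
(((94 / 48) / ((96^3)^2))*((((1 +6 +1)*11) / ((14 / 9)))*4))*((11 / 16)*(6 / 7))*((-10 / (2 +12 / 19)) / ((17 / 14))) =-0.00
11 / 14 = 0.79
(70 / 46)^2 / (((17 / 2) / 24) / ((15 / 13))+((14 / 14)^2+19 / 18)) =14000 / 14283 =0.98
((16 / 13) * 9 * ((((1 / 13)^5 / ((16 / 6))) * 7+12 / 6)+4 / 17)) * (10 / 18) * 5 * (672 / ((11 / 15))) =63026.11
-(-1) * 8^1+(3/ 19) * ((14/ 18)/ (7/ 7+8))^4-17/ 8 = 12813593159/ 2181033864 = 5.88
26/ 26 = 1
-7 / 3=-2.33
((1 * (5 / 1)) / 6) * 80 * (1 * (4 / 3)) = 88.89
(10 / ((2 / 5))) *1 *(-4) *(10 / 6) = -500 / 3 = -166.67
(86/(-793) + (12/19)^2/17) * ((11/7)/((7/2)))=-9098980/238465409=-0.04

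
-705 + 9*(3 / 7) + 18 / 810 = -220853 / 315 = -701.12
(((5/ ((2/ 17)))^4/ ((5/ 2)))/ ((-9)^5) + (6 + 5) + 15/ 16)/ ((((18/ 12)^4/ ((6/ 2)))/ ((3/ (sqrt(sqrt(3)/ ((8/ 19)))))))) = -8.91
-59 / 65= -0.91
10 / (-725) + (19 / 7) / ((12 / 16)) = 10978 / 3045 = 3.61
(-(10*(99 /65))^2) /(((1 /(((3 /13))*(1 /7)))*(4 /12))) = -352836 /15379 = -22.94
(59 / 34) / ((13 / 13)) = 59 / 34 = 1.74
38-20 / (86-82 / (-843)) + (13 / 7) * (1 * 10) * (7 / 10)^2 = 1700829 / 36290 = 46.87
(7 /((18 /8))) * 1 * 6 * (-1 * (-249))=4648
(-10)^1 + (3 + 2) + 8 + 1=4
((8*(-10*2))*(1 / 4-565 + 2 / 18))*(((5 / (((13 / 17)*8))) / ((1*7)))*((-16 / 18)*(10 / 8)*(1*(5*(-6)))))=351606.63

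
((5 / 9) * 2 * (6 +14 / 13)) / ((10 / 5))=460 / 117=3.93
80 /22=40 /11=3.64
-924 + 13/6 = -5531/6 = -921.83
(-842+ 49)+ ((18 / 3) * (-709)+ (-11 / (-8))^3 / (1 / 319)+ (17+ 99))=-2100083 / 512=-4101.72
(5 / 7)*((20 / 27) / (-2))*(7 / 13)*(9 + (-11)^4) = -2086.89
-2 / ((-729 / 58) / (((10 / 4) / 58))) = 5 / 729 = 0.01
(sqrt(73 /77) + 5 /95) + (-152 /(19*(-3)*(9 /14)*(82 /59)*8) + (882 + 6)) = sqrt(5621) /77 + 18686258 /21033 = 889.40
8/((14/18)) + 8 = 128/7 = 18.29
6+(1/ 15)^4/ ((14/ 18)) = 236251/ 39375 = 6.00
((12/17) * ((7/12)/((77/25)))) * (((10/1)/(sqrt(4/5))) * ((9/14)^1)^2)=0.62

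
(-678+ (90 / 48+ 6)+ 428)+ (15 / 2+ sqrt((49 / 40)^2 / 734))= -234.58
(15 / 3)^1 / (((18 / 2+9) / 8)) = 20 / 9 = 2.22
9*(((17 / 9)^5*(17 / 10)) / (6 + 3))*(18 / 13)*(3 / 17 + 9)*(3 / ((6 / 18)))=5679428 / 1215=4674.43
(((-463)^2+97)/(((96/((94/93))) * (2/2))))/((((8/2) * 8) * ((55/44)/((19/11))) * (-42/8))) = -18.57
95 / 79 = 1.20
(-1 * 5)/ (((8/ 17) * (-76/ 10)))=1.40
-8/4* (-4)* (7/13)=56/13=4.31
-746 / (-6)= 373 / 3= 124.33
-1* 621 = -621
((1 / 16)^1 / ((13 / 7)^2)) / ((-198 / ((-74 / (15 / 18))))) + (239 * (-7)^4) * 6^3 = 27650592891733 / 223080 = 123949224.01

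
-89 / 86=-1.03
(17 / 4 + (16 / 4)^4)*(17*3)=53091 / 4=13272.75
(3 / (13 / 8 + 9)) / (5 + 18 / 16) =192 / 4165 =0.05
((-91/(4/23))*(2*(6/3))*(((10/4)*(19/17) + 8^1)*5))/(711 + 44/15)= -57609825/364106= -158.22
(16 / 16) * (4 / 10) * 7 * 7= 98 / 5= 19.60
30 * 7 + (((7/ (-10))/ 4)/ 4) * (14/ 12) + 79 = 277391/ 960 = 288.95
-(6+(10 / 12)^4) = -8401 / 1296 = -6.48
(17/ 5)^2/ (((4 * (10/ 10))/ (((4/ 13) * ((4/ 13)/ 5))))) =1156/ 21125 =0.05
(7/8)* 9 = 63/8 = 7.88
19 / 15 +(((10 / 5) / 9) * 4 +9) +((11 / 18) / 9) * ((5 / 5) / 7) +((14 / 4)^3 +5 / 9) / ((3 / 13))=4521583 / 22680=199.36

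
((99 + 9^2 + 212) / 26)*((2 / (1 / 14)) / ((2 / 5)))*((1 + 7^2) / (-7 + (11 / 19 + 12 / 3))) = -6517000 / 299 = -21795.99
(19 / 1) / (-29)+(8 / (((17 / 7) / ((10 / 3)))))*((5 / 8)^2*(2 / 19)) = -11447 / 56202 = -0.20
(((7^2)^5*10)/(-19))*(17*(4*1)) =-192083169320/19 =-10109640490.53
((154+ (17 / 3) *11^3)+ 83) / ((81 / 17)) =396746 / 243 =1632.70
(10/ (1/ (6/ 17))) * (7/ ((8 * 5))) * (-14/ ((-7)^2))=-3/ 17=-0.18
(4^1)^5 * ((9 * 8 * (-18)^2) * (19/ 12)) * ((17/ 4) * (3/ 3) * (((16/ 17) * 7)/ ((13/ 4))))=4236115968/ 13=325855074.46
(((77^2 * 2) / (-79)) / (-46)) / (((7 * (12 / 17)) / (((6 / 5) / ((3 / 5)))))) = 14399 / 10902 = 1.32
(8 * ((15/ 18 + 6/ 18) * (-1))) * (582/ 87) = -5432/ 87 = -62.44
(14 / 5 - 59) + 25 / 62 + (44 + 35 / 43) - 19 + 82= 693389 / 13330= 52.02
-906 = -906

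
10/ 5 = 2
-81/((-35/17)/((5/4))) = 1377/28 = 49.18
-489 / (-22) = 489 / 22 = 22.23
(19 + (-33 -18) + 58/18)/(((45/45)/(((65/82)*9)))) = -205.30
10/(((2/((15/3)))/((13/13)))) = 25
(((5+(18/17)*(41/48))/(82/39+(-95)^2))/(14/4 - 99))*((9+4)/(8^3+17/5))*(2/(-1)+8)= -2035605/1963895757722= -0.00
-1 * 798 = -798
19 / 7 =2.71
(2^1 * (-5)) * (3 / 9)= -10 / 3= -3.33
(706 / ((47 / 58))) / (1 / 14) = 573272 / 47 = 12197.28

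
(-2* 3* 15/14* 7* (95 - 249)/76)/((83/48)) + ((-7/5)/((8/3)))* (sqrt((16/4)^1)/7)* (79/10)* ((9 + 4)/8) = 128197263/2523200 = 50.81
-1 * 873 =-873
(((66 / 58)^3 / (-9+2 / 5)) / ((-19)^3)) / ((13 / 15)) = 2695275 / 93511840409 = 0.00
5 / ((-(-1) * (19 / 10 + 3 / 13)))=650 / 277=2.35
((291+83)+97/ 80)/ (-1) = -30017/ 80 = -375.21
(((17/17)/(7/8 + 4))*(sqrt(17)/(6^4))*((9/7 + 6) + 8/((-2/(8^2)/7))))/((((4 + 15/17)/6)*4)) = -16337*sqrt(17)/188244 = -0.36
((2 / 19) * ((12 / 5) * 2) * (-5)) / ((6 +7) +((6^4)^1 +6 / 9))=-144 / 74651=-0.00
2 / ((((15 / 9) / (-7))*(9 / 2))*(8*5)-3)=-14 / 321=-0.04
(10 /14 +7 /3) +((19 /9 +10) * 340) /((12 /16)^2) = 4152448 /567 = 7323.54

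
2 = 2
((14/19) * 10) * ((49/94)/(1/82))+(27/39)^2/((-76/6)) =95054459/301834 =314.92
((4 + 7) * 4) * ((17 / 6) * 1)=374 / 3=124.67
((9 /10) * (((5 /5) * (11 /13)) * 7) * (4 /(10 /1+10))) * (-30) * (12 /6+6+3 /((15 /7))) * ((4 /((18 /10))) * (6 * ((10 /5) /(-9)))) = 57904 /65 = 890.83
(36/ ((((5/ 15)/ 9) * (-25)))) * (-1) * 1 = 972/ 25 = 38.88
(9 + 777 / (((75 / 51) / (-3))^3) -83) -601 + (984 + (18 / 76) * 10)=-1865889213 / 296875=-6285.10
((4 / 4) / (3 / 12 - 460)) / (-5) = 4 / 9195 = 0.00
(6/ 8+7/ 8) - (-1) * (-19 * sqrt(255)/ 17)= 13/ 8 - 19 * sqrt(255)/ 17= -16.22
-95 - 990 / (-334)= -15370 / 167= -92.04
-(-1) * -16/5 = -16/5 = -3.20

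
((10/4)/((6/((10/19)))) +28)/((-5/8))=-12868/285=-45.15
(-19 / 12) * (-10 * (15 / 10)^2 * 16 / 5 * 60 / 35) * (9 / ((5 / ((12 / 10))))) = 73872 / 175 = 422.13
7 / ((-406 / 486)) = -8.38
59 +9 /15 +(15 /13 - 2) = 58.75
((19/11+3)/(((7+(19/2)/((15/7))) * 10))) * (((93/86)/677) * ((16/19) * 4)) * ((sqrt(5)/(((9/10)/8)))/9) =4126720 * sqrt(5)/18781922313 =0.00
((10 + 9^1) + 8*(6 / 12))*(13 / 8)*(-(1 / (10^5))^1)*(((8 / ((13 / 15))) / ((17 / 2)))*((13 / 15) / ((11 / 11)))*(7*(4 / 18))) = -2093 / 3825000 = -0.00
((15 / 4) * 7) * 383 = 40215 / 4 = 10053.75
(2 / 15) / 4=1 / 30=0.03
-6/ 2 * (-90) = 270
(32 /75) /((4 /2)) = 0.21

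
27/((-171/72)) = -216/19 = -11.37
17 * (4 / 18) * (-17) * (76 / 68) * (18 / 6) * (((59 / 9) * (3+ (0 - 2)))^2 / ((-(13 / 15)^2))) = 56218150 / 4563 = 12320.44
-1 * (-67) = 67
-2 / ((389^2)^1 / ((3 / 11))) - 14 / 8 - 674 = -4499227317 / 6658124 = -675.75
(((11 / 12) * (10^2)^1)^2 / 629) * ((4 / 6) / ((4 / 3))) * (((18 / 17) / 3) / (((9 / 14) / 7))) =7411250 / 288711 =25.67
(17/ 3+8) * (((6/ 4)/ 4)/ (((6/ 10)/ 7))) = 1435/ 24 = 59.79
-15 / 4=-3.75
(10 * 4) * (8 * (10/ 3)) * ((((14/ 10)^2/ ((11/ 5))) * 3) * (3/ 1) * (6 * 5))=2822400/ 11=256581.82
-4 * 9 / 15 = -12 / 5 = -2.40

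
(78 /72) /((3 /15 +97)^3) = 1625 /1377495072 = 0.00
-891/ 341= -81/ 31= -2.61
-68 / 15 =-4.53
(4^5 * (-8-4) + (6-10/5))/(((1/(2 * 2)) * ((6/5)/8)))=-982720/3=-327573.33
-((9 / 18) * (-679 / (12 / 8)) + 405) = -536 / 3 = -178.67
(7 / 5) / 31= 7 / 155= 0.05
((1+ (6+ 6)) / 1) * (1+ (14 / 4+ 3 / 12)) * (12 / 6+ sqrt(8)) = 298.16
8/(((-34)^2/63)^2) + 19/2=795434/83521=9.52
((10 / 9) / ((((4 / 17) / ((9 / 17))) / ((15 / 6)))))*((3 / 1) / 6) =25 / 8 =3.12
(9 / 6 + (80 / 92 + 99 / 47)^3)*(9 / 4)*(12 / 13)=1900143412623 / 32843575466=57.85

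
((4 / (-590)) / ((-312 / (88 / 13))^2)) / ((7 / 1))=-242 / 530806185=-0.00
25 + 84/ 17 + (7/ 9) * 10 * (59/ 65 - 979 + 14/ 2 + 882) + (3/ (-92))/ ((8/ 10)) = -485313275/ 731952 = -663.04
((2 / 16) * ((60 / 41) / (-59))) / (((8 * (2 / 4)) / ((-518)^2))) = -1006215 / 4838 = -207.98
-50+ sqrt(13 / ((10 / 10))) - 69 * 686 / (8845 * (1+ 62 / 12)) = -16647254 / 327265+ sqrt(13) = -47.26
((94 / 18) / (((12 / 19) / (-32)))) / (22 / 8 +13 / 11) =-67.30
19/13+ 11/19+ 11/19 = 647/247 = 2.62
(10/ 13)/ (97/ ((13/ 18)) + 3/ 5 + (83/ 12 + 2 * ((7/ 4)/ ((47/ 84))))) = 28200/ 5428601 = 0.01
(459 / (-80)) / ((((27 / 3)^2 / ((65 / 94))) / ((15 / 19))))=-1105 / 28576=-0.04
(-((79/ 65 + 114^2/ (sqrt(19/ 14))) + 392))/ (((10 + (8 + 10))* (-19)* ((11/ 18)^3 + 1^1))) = 17.67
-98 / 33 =-2.97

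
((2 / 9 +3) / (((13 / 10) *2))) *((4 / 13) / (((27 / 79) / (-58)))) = -2657560 / 41067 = -64.71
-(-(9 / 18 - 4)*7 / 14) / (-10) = 7 / 40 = 0.18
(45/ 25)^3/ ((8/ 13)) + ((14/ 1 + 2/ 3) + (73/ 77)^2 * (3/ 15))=432640799/ 17787000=24.32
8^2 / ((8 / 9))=72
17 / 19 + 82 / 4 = 813 / 38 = 21.39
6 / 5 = 1.20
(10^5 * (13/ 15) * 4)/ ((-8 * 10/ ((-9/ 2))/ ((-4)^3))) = -1248000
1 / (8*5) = 1 / 40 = 0.02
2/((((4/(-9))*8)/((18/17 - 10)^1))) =171/34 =5.03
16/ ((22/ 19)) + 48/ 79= 12536/ 869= 14.43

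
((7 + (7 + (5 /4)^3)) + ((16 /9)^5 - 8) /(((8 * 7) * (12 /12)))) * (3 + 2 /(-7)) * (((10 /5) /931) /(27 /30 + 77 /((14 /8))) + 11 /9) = 280260428537225 /5238120581568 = 53.50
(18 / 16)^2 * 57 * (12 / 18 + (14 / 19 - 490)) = -1127925 / 32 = -35247.66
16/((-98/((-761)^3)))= 3525688648/49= 71952829.55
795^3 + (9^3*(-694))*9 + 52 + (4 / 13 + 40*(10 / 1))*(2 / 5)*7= 32364001401 / 65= 497907713.86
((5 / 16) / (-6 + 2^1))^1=-5 / 64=-0.08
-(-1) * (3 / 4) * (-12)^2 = 108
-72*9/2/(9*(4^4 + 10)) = -0.14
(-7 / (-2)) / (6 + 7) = 7 / 26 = 0.27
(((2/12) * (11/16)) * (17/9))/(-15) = -187/12960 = -0.01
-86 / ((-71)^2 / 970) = -16.55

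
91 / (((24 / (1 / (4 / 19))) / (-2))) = -1729 / 48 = -36.02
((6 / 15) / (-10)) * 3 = -3 / 25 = -0.12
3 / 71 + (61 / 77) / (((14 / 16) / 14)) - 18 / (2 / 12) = -520909 / 5467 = -95.28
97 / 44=2.20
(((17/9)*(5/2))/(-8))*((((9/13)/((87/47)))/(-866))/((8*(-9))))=-3995/1128321792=-0.00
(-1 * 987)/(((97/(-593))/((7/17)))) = 4097037/1649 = 2484.56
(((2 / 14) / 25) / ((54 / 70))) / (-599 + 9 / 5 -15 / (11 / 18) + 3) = -11 / 918837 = -0.00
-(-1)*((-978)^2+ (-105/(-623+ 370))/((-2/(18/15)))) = 241990389/253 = 956483.75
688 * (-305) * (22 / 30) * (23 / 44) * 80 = -19305280 / 3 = -6435093.33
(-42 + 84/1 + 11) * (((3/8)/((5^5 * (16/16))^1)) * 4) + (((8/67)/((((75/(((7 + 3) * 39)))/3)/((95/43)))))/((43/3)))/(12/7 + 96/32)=0.09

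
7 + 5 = 12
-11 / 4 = -2.75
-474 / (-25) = 474 / 25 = 18.96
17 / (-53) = -17 / 53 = -0.32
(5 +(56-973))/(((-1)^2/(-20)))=18240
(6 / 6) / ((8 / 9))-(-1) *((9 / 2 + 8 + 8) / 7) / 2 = 145 / 56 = 2.59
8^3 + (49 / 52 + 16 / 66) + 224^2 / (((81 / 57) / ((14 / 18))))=3888520001 / 138996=27975.77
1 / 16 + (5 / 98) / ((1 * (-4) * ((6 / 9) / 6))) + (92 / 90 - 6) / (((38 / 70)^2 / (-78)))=1118629517 / 849072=1317.47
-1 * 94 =-94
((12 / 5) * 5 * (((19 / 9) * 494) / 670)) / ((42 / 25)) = 46930 / 4221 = 11.12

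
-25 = -25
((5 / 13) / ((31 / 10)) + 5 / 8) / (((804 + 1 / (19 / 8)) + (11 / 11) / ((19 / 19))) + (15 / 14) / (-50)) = 0.00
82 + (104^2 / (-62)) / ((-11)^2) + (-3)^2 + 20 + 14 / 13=5394903 / 48763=110.64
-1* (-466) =466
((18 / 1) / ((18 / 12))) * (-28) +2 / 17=-5710 / 17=-335.88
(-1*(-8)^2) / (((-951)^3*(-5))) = -64 / 4300426755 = -0.00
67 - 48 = 19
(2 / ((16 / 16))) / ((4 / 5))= 5 / 2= 2.50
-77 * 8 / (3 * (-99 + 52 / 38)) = 1672 / 795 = 2.10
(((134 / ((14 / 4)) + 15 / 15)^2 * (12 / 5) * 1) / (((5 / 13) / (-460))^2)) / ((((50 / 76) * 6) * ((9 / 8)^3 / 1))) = 33674510172160 / 35721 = 942709055.52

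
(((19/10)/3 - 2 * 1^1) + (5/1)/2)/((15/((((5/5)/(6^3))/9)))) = 17/437400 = 0.00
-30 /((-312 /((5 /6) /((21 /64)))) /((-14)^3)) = -78400 /117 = -670.09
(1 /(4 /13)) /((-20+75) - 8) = 13 /188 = 0.07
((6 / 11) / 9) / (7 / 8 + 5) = 16 / 1551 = 0.01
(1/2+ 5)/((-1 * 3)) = -11/6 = -1.83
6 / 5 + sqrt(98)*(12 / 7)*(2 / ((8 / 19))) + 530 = 57*sqrt(2) + 2656 / 5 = 611.81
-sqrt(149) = -12.21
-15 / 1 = -15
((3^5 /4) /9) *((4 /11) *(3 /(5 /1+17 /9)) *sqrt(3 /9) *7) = 1701 *sqrt(3) /682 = 4.32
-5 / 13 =-0.38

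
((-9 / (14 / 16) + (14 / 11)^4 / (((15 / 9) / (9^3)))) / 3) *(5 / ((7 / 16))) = 3108478848 / 717409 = 4332.92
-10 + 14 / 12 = -53 / 6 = -8.83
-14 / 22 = -7 / 11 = -0.64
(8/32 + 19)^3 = 456533/64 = 7133.33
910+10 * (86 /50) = 927.20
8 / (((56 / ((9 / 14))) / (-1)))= -0.09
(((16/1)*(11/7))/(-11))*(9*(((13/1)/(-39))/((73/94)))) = 4512/511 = 8.83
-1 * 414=-414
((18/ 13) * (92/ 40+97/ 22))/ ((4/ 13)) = 3321/ 110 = 30.19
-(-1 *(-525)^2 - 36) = 275661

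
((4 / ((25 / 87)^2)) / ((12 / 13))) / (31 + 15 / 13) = 1.63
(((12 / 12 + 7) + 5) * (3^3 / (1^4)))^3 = 43243551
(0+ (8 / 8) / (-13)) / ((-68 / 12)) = 3 / 221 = 0.01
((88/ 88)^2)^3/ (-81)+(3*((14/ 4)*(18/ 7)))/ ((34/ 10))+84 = 126586/ 1377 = 91.93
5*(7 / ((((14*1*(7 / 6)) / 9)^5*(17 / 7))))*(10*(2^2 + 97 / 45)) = 4416274710 / 98001617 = 45.06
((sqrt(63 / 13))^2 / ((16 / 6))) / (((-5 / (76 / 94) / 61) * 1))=-219051 / 12220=-17.93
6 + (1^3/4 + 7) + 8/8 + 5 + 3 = 89/4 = 22.25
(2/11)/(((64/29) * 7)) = 29/2464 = 0.01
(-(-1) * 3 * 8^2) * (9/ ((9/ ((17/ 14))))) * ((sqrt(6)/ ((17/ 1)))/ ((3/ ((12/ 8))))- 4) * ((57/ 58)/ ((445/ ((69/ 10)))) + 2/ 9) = -300068768/ 1355025 + 2206388 * sqrt(6)/ 1355025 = -217.46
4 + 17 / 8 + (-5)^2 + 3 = 34.12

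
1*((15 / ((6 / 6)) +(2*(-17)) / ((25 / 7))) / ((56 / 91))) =1781 / 200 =8.90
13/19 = 0.68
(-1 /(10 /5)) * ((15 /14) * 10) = -75 /14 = -5.36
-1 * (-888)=888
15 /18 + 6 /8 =1.58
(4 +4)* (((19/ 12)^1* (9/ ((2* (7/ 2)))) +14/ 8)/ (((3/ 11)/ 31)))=72292/ 21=3442.48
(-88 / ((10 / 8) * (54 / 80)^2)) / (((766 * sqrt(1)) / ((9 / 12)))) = -14080 / 93069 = -0.15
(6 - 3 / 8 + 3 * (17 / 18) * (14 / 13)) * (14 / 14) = 2707 / 312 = 8.68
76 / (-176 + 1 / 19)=-1444 / 3343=-0.43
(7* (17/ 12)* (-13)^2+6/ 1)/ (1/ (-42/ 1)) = -70640.50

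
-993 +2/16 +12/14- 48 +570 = -26321/56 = -470.02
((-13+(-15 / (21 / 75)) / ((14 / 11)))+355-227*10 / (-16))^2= 29990966041 / 153664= 195172.36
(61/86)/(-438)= -61/37668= -0.00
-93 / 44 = -2.11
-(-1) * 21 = 21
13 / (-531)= -13 / 531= -0.02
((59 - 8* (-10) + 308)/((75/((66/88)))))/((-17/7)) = -3129/1700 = -1.84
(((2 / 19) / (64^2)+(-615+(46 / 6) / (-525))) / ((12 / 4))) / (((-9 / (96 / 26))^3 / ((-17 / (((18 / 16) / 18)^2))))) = -25236263377408 / 409643325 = -61605.45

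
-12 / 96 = -1 / 8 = -0.12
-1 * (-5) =5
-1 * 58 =-58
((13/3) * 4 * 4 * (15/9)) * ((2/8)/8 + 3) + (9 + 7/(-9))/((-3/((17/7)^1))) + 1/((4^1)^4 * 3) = 16625855/48384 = 343.62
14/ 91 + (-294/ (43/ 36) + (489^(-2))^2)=-7862435311252787/ 31962978626319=-245.99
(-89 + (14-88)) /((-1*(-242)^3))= -163 /14172488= -0.00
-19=-19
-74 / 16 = -37 / 8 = -4.62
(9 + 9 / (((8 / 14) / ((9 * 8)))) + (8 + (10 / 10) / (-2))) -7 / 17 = 1150.09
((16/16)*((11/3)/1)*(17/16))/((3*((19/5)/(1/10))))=187/5472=0.03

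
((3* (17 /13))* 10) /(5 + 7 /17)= 4335 /598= 7.25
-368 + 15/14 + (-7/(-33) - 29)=-182821/462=-395.72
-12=-12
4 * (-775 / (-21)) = 3100 / 21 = 147.62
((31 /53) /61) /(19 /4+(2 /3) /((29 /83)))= 10788 /7490861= 0.00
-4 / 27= -0.15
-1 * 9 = -9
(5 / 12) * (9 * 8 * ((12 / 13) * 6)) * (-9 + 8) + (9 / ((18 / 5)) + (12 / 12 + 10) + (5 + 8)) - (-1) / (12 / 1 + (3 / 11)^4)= -49065469 / 351546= -139.57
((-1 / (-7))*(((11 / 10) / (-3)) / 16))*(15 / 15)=-11 / 3360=-0.00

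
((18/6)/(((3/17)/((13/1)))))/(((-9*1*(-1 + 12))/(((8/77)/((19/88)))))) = -14144/13167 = -1.07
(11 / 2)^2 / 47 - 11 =-1947 / 188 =-10.36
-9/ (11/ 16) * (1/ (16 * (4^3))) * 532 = -1197/ 176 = -6.80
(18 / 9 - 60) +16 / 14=-398 / 7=-56.86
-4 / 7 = -0.57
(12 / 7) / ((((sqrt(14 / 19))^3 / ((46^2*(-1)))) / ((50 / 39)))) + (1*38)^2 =-5908.63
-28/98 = -2/7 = -0.29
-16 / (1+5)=-8 / 3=-2.67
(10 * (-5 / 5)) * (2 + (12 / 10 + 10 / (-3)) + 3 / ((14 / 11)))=-467 / 21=-22.24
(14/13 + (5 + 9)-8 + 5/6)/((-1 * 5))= -617/390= -1.58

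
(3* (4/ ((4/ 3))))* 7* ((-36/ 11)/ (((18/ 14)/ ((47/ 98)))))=-846/ 11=-76.91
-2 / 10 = -1 / 5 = -0.20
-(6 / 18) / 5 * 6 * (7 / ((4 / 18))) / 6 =-21 / 10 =-2.10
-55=-55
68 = 68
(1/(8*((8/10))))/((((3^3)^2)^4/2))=5/4518872583696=0.00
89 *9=801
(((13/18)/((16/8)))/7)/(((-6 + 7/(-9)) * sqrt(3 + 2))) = -13 * sqrt(5)/8540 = -0.00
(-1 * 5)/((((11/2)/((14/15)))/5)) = -140/33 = -4.24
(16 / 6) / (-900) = -2 / 675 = -0.00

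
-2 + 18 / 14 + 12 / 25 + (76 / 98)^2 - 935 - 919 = -111264313 / 60025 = -1853.63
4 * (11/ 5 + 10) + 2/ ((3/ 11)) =842/ 15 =56.13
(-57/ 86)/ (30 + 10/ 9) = -0.02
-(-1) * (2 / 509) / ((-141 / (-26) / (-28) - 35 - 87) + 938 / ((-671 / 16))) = -976976 / 35943529239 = -0.00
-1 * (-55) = 55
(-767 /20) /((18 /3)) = -767 /120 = -6.39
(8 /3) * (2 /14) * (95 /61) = 760 /1281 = 0.59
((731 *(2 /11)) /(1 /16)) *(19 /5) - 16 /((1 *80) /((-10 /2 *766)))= 486578 /55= 8846.87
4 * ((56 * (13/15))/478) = 1456/3585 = 0.41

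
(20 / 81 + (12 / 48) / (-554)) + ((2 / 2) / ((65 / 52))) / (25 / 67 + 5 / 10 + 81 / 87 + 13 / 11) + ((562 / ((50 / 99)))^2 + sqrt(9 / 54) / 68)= sqrt(6) / 408 + 17730516105443455009 / 14319181215000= 1238235.34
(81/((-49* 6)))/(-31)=27/3038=0.01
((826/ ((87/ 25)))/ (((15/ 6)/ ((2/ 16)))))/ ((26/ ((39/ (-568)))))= -2065/ 65888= -0.03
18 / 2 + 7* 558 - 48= 3867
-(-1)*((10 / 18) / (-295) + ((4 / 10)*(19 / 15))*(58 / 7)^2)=22625039 / 650475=34.78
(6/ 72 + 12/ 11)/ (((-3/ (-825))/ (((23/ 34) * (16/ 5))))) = 35650/ 51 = 699.02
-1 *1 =-1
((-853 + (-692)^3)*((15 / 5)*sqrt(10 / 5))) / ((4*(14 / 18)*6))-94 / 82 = -2982372669*sqrt(2) / 56-47 / 41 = -75316284.66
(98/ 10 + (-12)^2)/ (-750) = -0.21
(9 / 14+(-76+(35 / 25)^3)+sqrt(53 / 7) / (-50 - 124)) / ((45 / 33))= -1397803 / 26250 - 11 * sqrt(371) / 18270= -53.26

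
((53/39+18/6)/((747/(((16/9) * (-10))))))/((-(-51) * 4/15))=-2000/262197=-0.01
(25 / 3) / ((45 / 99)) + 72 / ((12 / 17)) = 361 / 3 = 120.33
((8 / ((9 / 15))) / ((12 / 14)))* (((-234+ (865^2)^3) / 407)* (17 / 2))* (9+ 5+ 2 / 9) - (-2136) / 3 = 63804832930371807829624 / 32967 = 1935415200969812473.98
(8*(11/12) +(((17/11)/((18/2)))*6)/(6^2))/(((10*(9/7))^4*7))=1499939/38972340000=0.00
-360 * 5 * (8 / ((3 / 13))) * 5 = -312000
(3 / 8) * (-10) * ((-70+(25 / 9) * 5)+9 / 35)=8797 / 42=209.45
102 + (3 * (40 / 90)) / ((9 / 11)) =2798 / 27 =103.63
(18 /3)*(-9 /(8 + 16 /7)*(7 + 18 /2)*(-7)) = 588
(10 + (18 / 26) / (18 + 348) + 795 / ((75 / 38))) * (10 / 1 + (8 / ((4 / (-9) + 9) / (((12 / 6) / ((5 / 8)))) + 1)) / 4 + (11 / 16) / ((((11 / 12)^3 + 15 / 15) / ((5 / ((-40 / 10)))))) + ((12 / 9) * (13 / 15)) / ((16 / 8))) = 36747037025201 / 8368965150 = 4390.87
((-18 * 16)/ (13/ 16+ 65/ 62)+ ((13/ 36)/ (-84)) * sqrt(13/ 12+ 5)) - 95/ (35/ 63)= -300681/ 923 - 13 * sqrt(219)/ 18144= -325.78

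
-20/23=-0.87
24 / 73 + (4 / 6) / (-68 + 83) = 0.37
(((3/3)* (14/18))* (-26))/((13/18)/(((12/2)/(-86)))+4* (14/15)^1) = 5460/1787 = 3.06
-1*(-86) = 86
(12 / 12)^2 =1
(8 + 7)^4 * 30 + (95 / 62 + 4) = 94162843 / 62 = 1518755.53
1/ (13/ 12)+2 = 38/ 13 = 2.92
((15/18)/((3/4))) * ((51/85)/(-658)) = -1/987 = -0.00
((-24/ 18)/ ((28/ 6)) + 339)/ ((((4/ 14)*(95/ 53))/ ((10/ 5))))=125663/ 95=1322.77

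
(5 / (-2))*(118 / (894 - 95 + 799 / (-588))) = -173460 / 469013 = -0.37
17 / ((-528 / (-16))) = 17 / 33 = 0.52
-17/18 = -0.94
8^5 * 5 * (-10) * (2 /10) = -327680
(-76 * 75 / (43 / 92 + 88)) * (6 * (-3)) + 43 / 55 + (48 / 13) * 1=2258354887 / 1939795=1164.22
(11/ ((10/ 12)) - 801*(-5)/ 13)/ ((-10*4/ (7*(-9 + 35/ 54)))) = 21975877/ 46800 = 469.57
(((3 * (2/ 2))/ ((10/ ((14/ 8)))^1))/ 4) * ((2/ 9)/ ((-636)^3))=-7/ 61742269440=-0.00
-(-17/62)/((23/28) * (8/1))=119/2852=0.04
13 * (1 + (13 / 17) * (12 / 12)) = 390 / 17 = 22.94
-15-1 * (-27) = 12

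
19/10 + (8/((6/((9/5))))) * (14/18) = 113/30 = 3.77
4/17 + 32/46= 0.93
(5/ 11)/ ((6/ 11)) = 5/ 6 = 0.83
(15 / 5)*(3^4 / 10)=243 / 10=24.30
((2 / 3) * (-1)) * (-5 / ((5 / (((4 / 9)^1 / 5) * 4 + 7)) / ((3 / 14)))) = 331 / 315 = 1.05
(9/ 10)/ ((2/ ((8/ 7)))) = 18/ 35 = 0.51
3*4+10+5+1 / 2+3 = 61 / 2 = 30.50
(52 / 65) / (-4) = -1 / 5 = -0.20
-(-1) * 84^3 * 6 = 3556224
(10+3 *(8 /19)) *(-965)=-206510 /19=-10868.95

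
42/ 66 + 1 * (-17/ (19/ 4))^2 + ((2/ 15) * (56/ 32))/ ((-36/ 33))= 18914993/ 1429560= 13.23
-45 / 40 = -9 / 8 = -1.12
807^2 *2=1302498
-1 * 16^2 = -256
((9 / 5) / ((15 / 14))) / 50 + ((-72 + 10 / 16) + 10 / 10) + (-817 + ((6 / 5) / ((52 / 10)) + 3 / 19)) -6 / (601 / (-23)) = -658156934029 / 742235000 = -886.72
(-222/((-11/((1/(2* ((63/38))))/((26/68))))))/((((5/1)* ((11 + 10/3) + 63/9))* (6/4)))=11951/120120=0.10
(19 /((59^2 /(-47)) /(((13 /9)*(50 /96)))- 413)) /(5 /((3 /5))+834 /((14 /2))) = -0.00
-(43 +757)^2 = -640000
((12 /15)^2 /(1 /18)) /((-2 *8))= -18 /25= -0.72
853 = 853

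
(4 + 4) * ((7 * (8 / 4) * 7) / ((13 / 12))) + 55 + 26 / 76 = 384843 / 494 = 779.03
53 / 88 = 0.60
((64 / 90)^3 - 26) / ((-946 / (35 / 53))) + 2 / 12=168649549 / 913765050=0.18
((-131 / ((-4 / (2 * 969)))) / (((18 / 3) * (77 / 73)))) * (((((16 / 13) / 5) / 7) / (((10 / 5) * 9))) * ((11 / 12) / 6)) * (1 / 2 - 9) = -52510433 / 2063880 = -25.44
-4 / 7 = -0.57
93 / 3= 31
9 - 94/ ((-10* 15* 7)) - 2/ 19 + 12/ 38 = 92768/ 9975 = 9.30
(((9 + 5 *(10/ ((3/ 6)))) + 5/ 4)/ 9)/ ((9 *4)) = 49/ 144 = 0.34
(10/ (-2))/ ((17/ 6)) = -30/ 17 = -1.76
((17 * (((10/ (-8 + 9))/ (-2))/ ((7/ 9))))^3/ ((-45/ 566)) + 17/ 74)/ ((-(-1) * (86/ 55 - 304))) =-22918312567205/ 422204188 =-54282.53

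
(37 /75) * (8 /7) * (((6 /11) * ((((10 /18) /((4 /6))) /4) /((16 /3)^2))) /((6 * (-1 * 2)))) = -37 /197120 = -0.00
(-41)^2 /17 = 1681 /17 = 98.88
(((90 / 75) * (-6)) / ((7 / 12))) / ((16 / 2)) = -54 / 35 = -1.54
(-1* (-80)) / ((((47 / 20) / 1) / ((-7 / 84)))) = -400 / 141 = -2.84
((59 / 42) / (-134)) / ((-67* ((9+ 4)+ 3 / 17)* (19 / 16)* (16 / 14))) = 0.00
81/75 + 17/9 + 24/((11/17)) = 99148/2475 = 40.06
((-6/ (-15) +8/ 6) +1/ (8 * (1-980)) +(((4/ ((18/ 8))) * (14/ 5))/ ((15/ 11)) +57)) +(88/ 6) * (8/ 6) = 433179413/ 5286600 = 81.94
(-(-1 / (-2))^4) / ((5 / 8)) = -1 / 10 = -0.10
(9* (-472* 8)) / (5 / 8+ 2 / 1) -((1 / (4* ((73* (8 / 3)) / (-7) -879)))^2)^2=-3050876743116559717156311 / 235656528092071835392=-12946.29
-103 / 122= -0.84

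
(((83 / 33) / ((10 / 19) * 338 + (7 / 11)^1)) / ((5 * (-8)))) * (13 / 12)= -20501 / 53730720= -0.00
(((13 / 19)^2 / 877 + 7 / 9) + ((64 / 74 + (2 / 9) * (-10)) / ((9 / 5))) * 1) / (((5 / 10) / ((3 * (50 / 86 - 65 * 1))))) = -127336235200 / 13600057329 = -9.36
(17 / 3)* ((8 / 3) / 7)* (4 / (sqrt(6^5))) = 0.10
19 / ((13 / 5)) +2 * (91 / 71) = 9111 / 923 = 9.87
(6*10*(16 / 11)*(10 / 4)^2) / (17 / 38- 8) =-228000 / 3157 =-72.22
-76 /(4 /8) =-152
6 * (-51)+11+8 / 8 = -294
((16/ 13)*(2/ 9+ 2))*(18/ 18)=320/ 117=2.74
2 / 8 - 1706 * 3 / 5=-20467 / 20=-1023.35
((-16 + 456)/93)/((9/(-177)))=-25960/279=-93.05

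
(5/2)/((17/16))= 40/17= 2.35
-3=-3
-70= -70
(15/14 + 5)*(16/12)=170/21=8.10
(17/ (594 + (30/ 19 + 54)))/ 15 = 0.00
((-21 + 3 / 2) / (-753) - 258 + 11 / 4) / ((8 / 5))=-1281225 / 8032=-159.52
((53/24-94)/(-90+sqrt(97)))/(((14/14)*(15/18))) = 2203*sqrt(97)/160060+19827/16006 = 1.37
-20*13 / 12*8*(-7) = 3640 / 3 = 1213.33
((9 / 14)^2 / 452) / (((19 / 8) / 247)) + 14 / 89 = 248753 / 985586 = 0.25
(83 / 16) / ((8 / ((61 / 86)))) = 5063 / 11008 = 0.46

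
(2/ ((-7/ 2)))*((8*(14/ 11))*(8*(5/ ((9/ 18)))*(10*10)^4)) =-512000000000/ 11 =-46545454545.45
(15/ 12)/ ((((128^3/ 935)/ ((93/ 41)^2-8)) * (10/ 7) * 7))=-4487065/ 28202500096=-0.00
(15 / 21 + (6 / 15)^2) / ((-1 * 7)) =-153 / 1225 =-0.12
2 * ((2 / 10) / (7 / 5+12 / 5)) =2 / 19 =0.11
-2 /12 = -1 /6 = -0.17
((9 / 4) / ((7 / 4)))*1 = 9 / 7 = 1.29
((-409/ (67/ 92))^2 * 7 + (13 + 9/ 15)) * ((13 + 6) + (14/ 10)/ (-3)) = 40919179.55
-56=-56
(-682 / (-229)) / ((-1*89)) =-682 / 20381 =-0.03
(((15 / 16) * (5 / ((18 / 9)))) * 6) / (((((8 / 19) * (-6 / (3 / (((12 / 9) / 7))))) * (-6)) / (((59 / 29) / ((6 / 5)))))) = 2942625 / 118784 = 24.77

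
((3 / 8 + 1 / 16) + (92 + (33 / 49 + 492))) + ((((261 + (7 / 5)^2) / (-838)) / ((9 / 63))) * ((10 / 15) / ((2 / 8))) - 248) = 8161157927 / 24637200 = 331.25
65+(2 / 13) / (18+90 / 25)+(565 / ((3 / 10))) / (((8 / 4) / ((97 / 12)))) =7676.81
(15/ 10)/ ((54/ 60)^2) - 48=-1246/ 27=-46.15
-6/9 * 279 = -186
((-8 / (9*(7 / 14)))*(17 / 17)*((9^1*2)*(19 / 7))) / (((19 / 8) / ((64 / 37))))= -16384 / 259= -63.26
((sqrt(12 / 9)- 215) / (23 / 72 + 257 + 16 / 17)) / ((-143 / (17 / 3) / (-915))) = -1364484600 / 45203873 + 4230960 * sqrt(3) / 45203873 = -30.02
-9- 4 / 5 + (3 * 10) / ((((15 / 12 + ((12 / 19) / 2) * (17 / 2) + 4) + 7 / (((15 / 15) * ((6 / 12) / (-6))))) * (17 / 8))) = -1635591 / 163795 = -9.99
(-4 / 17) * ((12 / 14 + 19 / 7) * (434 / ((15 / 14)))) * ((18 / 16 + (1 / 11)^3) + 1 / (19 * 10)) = -165511542 / 429913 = -384.99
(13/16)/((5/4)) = 13/20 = 0.65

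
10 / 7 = 1.43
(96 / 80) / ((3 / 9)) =18 / 5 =3.60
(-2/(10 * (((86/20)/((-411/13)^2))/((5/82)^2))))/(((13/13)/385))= -1625864625/24431654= -66.55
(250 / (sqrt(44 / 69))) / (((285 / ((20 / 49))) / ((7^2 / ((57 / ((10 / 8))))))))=625 * sqrt(759) / 35739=0.48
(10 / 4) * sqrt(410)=50.62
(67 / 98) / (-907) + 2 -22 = -1777787 / 88886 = -20.00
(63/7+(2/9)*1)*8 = 664/9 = 73.78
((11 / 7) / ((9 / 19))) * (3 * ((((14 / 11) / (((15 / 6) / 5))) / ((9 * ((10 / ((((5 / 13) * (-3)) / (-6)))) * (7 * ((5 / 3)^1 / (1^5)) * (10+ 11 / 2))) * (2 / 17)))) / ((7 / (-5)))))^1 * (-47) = 15181 / 177723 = 0.09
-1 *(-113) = 113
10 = 10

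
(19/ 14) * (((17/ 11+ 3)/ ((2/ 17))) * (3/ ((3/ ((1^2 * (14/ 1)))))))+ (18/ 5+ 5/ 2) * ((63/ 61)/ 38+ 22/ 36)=6940744/ 9405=737.98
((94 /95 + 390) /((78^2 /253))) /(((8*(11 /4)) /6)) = 213578 /48165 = 4.43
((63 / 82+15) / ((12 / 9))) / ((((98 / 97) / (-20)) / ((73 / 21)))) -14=-46566193 / 56252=-827.81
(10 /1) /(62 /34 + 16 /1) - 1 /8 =1057 /2424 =0.44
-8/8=-1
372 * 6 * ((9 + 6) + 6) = 46872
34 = 34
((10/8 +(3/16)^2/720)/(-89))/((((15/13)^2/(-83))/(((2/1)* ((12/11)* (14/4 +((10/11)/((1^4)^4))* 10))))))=24.05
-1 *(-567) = 567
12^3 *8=13824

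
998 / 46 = 499 / 23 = 21.70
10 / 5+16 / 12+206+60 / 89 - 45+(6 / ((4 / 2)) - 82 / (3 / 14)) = -57314 / 267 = -214.66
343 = 343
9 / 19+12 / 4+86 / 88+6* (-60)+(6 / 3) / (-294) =-43694969 / 122892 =-355.56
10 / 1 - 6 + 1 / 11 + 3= 78 / 11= 7.09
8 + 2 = 10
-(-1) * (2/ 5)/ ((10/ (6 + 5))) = 11/ 25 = 0.44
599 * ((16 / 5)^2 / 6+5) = 301297 / 75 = 4017.29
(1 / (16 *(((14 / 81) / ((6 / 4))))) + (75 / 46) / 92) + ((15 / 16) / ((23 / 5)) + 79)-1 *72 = 1839991 / 236992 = 7.76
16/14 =8/7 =1.14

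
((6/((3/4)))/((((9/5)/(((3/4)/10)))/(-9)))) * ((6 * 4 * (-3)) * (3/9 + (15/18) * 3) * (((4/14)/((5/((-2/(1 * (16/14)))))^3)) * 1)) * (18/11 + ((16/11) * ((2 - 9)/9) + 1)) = -124117/11000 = -11.28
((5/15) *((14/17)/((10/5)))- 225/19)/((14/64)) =-362944/6783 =-53.51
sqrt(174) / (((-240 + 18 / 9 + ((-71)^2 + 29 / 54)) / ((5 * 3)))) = 810 * sqrt(174) / 259391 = 0.04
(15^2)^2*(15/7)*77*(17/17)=8353125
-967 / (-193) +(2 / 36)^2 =313501 / 62532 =5.01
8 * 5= 40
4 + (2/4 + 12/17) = 177/34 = 5.21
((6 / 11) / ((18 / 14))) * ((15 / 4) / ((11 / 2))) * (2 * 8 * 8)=4480 / 121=37.02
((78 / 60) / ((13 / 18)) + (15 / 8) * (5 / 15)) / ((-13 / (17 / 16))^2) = 28033 / 1730560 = 0.02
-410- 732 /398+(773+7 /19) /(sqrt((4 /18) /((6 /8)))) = -81956 /199+22041 * sqrt(6) /38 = 1008.93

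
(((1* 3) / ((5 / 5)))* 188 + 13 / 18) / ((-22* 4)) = -10165 / 1584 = -6.42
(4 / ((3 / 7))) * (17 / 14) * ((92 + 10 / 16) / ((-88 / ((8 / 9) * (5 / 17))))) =-1235 / 396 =-3.12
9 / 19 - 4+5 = 28 / 19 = 1.47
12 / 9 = 4 / 3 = 1.33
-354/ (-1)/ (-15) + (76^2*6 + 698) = 176652/ 5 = 35330.40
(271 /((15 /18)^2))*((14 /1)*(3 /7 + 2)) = 331704 /25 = 13268.16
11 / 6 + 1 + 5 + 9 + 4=125 / 6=20.83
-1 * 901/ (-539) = 901/ 539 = 1.67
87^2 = 7569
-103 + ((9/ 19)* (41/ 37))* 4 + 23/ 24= -1686223/ 16872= -99.94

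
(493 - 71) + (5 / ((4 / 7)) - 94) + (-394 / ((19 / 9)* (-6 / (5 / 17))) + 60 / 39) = 347.44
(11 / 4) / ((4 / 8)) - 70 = -129 / 2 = -64.50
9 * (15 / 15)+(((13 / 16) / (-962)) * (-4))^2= 9.00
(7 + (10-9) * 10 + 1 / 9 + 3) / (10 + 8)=181 / 162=1.12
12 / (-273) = -4 / 91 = -0.04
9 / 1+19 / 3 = 46 / 3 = 15.33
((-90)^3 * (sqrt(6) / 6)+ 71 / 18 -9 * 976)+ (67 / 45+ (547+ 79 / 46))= -305842.85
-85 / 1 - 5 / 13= -1110 / 13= -85.38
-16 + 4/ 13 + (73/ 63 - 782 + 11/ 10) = -6514601/ 8190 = -795.43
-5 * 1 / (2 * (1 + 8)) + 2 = 31 / 18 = 1.72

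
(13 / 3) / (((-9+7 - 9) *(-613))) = 13 / 20229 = 0.00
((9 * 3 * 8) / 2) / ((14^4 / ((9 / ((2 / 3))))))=729 / 19208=0.04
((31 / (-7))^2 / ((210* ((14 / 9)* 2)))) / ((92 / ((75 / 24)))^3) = 9009375 / 7658004021248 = 0.00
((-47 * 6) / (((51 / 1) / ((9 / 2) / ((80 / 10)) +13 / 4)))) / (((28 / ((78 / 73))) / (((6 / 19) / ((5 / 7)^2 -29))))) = 2348073 / 263330272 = 0.01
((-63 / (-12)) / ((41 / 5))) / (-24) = -35 / 1312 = -0.03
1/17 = 0.06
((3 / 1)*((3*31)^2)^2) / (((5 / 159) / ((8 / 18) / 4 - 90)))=-3207422603277 / 5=-641484520655.40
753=753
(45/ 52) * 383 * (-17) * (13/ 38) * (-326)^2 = -7784584155/ 38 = -204857477.76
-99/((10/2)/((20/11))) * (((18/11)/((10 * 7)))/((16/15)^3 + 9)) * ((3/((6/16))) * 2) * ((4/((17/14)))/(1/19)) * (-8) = 4255027200/6446077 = 660.10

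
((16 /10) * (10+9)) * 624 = 94848 /5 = 18969.60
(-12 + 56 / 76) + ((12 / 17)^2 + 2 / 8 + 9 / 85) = -1143117 / 109820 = -10.41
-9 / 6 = -3 / 2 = -1.50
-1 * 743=-743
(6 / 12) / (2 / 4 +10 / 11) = 11 / 31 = 0.35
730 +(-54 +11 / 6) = 4067 / 6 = 677.83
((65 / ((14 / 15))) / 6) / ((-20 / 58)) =-1885 / 56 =-33.66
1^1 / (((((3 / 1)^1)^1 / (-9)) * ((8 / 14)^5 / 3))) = -151263 / 1024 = -147.72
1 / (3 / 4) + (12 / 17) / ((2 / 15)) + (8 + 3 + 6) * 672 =582962 / 51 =11430.63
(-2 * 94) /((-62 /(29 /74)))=1363 /1147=1.19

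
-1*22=-22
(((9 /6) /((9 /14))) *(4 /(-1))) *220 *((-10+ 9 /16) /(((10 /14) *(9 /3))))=81389 /9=9043.22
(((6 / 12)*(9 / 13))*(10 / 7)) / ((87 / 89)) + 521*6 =8250849 / 2639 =3126.51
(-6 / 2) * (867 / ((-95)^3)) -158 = -135462649 / 857375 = -158.00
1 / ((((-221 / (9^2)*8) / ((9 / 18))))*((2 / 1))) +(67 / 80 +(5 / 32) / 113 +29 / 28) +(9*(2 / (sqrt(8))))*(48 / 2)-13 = -155747603 / 13984880 +108*sqrt(2) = 141.60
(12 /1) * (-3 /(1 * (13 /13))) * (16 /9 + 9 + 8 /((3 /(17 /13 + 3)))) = -10420 /13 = -801.54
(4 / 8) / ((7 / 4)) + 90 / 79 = 788 / 553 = 1.42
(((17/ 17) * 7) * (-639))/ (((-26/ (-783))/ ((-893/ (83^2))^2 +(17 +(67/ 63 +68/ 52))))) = -20946869052601914/ 8020456249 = -2611680.48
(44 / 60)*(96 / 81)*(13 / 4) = 1144 / 405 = 2.82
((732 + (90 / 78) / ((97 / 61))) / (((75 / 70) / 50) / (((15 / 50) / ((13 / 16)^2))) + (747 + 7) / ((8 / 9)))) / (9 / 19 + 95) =1850542848 / 204545280407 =0.01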